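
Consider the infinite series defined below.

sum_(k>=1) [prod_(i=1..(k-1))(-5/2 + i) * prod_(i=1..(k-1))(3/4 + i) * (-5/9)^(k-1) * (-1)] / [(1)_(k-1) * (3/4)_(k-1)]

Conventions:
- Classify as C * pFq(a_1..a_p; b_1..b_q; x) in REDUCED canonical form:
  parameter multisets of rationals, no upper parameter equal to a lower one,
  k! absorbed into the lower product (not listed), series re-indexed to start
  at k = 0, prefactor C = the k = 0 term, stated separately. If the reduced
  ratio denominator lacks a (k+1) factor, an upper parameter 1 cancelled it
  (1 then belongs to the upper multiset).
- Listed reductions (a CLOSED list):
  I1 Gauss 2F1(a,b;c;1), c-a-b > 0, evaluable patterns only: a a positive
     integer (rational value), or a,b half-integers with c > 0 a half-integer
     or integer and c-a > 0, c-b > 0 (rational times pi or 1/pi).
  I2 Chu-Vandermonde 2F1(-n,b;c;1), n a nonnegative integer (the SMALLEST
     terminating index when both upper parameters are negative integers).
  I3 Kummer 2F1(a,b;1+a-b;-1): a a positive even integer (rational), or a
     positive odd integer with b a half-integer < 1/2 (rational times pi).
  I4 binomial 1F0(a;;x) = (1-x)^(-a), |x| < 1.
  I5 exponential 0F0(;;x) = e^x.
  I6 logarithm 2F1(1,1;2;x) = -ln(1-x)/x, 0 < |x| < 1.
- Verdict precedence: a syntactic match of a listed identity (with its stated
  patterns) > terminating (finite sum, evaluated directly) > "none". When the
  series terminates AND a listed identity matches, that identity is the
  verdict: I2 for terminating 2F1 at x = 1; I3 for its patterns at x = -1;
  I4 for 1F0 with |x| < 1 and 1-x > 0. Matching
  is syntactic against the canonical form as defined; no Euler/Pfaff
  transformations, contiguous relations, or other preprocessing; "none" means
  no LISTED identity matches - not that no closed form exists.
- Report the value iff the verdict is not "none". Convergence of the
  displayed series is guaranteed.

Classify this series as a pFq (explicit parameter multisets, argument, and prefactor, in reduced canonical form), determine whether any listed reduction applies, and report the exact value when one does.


The series (x = -5/9) is 2F1: upper {-3/2, 7/4}, lower {3/4}, prefactor -1. Verdict: none - at argument -5/9 the multisets {-3/2, 7/4} ; {3/4} match no listed identity.

Key observation: with t_0 = -1, the running product (prefactor -1) telescopes to a rising factorial.
Adjacent-term ratio: r(k) = (-5/9) * (k-3/2) (k+7/4) / [(k+3/4) (k+1)] - poly over poly, x = (-5/9) from leading terms; C = -1 at k = 0.


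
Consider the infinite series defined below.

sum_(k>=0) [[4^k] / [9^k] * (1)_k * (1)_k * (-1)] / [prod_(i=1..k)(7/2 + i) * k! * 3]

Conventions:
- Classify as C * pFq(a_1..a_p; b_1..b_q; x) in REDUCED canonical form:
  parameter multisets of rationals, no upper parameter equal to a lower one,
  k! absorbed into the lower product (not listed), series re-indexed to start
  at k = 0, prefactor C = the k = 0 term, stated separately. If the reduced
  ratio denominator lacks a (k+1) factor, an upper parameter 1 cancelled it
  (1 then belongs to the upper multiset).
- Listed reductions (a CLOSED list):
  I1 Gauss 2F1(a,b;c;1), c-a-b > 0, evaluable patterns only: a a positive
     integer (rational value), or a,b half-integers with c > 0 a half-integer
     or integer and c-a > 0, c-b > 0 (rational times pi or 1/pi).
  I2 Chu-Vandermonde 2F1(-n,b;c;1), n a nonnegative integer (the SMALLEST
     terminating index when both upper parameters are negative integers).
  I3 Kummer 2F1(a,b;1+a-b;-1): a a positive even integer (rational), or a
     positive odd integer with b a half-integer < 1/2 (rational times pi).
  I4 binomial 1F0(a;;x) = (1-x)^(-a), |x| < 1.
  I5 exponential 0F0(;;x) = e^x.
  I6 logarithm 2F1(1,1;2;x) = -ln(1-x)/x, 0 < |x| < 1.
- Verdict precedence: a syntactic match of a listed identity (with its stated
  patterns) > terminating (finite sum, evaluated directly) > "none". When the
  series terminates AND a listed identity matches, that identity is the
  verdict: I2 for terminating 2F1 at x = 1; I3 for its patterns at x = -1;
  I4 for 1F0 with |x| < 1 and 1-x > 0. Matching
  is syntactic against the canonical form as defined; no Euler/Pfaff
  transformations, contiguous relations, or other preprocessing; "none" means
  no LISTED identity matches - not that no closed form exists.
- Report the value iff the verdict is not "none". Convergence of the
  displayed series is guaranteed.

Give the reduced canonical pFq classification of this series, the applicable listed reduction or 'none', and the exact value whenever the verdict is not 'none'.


This is -1/3 * 2F1(1, 1; 9/2; 4/9) in reduced canonical form. Verdict: no listed reduction: x = 4/9 and upper {1, 1} fail every I1-I6 pattern.

Structural cue: with t_0 = -1/3, the lower running product (C = -1/3, x = 4/9) is a rising factorial.
Ratio: r(k) = (4/9) * (k+1) (k+1) / [(k+9/2) (k+1)] ; factor over Q: parameters, x = (4/9), and C = -1/3.


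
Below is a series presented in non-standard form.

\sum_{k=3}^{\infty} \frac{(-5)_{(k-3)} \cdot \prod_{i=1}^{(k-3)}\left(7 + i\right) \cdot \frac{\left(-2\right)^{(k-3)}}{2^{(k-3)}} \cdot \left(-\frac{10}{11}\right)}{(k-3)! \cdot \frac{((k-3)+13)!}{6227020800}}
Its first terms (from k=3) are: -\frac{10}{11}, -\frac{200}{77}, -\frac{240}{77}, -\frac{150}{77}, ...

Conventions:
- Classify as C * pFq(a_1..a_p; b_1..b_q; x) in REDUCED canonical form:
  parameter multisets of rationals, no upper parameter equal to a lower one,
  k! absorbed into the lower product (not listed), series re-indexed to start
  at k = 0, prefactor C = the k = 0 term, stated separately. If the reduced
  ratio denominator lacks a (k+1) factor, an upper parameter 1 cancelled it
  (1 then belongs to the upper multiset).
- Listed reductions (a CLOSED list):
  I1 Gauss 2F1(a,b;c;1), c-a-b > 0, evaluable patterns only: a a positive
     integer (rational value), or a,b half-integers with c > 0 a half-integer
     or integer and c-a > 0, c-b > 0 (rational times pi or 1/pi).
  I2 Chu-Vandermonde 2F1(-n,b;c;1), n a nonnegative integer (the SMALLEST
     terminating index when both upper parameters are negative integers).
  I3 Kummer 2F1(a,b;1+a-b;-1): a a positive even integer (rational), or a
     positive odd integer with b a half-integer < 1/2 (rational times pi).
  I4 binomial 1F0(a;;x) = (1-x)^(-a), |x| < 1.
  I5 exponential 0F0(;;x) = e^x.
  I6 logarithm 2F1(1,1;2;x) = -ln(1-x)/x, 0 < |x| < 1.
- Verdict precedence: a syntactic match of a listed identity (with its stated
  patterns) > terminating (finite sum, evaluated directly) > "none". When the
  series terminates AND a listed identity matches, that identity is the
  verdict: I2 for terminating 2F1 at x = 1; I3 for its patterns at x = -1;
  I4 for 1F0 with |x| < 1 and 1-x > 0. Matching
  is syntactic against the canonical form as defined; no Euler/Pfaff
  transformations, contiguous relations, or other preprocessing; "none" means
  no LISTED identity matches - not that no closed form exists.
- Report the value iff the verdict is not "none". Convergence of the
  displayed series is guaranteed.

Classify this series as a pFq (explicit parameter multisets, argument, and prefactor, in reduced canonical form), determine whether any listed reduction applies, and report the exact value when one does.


This is -\frac{10}{11} * 2F1(-5, 8; 14; -1) in reduced canonical form. Verdict: this is the Kummer evaluation I3 (x = -1; c = 14 equals 1+a-b for upper {-5, 8}: listed pattern). Value: -\frac{65}{7}.

First insight: with t_0 = -\frac{10}{11}, the running product (C = -10/11) telescopes to a rising factorial.
Step ratio: r(k) = -1 * (k-5) (k+8) / [(k+14) (k+1)] - poly over poly, x = -1 from leading terms; C = -\frac{10}{11} at k = 0.


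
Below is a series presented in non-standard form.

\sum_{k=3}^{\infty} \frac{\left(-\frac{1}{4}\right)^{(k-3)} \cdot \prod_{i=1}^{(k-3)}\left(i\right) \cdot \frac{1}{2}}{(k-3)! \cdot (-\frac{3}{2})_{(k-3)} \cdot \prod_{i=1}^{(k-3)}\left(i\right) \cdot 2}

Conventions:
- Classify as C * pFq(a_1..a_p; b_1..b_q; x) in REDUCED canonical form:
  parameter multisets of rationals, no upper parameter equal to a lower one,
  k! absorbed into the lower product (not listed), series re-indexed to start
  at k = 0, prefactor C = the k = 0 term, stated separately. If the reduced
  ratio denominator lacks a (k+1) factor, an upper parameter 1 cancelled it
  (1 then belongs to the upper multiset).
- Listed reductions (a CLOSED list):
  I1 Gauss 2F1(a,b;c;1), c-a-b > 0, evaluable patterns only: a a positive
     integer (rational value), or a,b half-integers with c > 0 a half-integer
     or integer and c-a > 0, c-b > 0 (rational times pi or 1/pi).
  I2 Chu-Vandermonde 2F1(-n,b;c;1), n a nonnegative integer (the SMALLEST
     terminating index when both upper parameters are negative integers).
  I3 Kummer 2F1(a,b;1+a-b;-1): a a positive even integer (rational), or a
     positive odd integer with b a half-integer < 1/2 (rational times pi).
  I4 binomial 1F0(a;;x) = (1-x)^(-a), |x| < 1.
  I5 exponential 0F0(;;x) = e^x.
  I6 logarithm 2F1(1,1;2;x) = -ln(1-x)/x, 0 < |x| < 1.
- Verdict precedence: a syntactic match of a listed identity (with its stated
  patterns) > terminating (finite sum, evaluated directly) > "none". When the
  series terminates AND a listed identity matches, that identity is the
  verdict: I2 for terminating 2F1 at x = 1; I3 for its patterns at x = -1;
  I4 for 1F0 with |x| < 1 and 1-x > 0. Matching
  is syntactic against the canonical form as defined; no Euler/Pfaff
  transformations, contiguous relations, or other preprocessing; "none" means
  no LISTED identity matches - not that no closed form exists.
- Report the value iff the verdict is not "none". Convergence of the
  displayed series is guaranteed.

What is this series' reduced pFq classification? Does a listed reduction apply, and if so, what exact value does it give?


Canonical form: C = \frac{1}{4} times 0F1 with upper {-}, lower {-\frac{3}{2}}, x = -\frac{1}{4}. Verdict: none - this 0F1 at x = -\frac{1}{4} matches no listed pattern, and upper {-} holds no stopper.

Key observation: from the first term \frac{1}{4}: the running product (C = 1/4, x = -1/4) telescopes to a rising factorial.
Ratio: r(k) = -\frac{1}{4} * 1 / [(k-\frac{3}{2}) (k+1)] - rational in k. x = -\frac{1}{4}; t_0 = \frac{1}{4}; negate the roots.


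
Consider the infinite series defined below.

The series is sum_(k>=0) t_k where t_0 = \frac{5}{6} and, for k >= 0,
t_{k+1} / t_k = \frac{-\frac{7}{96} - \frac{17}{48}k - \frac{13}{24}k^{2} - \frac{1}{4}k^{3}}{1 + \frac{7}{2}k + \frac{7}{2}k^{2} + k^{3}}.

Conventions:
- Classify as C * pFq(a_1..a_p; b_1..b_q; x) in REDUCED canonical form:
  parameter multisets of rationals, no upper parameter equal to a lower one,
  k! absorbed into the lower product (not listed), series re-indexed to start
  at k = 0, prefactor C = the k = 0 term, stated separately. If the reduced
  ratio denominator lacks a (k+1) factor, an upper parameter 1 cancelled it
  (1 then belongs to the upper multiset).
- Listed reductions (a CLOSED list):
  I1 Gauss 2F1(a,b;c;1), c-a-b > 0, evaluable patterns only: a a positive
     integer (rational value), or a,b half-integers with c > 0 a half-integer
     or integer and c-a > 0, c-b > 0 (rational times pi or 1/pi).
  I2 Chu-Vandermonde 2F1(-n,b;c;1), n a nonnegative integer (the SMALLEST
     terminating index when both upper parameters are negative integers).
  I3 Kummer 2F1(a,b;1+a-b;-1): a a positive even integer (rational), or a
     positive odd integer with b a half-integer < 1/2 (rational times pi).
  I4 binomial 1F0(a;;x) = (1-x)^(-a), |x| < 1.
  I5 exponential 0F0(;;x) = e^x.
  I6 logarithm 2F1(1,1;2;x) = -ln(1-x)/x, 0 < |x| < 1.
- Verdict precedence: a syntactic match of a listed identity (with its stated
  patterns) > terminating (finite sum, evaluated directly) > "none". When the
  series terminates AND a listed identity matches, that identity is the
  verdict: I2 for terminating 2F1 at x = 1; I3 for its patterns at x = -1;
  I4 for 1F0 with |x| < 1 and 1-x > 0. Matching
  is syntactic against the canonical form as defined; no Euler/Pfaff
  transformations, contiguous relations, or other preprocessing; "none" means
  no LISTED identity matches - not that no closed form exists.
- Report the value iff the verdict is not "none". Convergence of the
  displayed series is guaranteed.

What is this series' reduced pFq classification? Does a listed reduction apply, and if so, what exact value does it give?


This is \frac{5}{6} * 2F1(\frac{1}{2}, \frac{7}{6}; 2; -\frac{1}{4}) in reduced canonical form. Verdict: none. Every listed pattern misses the 2F1 form at -\frac{1}{4}, upper {\frac{1}{2}, \frac{7}{6}}.

First insight: from the first term \frac{5}{6}: the expanded ratio factors over Q; C = 5/6, roots give parameters.
Consecutive-term ratio: r(k) = -\frac{1}{4} * (k+\frac{1}{2}) (k+\frac{7}{6}) / [(k+2) (k+1)] - rational in k. x = -\frac{1}{4}; t_0 = \frac{5}{6}; negate the roots.


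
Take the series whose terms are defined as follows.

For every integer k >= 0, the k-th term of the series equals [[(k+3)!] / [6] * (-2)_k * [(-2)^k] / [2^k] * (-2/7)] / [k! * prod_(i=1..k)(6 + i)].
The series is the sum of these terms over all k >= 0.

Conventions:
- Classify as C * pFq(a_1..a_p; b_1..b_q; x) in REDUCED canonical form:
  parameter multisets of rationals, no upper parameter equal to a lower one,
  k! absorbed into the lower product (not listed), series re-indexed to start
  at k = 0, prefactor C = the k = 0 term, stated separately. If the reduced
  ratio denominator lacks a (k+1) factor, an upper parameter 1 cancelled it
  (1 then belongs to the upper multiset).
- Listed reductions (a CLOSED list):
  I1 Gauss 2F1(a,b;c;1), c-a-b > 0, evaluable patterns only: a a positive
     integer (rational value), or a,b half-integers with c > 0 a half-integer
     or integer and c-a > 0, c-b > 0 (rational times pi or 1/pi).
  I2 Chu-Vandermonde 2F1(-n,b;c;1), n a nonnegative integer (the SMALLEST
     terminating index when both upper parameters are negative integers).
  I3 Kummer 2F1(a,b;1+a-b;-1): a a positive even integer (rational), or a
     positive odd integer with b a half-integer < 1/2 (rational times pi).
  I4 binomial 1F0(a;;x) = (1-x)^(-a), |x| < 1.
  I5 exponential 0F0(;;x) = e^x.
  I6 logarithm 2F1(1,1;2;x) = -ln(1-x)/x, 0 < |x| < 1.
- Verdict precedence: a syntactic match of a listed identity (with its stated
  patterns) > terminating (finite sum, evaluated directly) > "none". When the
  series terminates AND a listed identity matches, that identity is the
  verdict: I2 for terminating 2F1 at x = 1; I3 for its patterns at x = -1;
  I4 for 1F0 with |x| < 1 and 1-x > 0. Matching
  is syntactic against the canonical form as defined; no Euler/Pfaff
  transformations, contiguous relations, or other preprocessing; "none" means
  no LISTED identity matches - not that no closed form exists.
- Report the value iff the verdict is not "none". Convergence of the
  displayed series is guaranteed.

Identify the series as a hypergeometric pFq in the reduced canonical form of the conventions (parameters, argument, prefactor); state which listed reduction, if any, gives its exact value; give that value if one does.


Canonical form: C = -2/7 times 2F1 with upper {-2, 4}, lower {7}, x = -1. Verdict: Kummer's theorem (I3) applies (x = -1; c = 7 equals 1+a-b for upper {-2, 4}: listed pattern). Its exact value is -5/7.

Key observation: t_0 being -2/7, the two k-th powers (C = -2/7) combine into one argument.
Consecutive-term ratio: r(k) = (-1) * (k-2) (k+4) / [(k+7) (k+1)] - rational in k. x = (-1); t_0 = -2/7; negate the roots.


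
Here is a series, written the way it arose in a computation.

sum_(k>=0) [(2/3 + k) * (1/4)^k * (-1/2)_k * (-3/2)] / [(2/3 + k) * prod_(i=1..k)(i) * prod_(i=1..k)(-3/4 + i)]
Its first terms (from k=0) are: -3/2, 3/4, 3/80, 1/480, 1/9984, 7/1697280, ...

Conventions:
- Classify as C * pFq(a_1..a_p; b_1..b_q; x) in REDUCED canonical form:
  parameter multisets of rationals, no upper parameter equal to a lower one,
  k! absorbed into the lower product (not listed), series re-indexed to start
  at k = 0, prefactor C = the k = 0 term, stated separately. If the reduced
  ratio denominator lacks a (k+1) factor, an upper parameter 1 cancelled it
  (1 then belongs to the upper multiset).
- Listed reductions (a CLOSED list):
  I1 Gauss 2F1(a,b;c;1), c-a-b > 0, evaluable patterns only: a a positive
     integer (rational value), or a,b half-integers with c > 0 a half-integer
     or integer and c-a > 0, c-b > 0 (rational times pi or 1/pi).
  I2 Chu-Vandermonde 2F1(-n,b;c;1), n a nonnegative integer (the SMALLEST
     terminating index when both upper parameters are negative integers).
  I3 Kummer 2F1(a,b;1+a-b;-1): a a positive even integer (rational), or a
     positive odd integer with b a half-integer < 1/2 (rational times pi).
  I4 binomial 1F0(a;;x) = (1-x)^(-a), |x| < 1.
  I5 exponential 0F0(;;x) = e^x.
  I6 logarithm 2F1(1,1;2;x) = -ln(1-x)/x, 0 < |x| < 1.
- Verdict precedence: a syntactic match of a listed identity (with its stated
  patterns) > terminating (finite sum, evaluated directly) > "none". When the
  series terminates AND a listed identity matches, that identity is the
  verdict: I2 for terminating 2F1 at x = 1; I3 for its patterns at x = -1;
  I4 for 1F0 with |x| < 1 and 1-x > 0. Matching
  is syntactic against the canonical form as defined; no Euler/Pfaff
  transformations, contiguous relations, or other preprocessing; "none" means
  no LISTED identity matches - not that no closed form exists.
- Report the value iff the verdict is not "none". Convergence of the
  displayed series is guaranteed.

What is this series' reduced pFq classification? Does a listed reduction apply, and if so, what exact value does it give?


Prefactor -3/2, argument 1/4: 1F1 with upper {-1/2} over lower {1/4}. Verdict: none. A 1F1 with upper {-1/2} fits none of I1-I6 at x = 1/4; the sum runs forever.

Key step: x = (1/4) and k + 2/3 divides numerator and denominator alike; C = -3/2 after cancelling.
Consecutive-term ratio: r(k) = (1/4) * (k-1/2) / [(k+1/4) (k+1)] - rational in k. x = (1/4); t_0 = -3/2; negate the roots.


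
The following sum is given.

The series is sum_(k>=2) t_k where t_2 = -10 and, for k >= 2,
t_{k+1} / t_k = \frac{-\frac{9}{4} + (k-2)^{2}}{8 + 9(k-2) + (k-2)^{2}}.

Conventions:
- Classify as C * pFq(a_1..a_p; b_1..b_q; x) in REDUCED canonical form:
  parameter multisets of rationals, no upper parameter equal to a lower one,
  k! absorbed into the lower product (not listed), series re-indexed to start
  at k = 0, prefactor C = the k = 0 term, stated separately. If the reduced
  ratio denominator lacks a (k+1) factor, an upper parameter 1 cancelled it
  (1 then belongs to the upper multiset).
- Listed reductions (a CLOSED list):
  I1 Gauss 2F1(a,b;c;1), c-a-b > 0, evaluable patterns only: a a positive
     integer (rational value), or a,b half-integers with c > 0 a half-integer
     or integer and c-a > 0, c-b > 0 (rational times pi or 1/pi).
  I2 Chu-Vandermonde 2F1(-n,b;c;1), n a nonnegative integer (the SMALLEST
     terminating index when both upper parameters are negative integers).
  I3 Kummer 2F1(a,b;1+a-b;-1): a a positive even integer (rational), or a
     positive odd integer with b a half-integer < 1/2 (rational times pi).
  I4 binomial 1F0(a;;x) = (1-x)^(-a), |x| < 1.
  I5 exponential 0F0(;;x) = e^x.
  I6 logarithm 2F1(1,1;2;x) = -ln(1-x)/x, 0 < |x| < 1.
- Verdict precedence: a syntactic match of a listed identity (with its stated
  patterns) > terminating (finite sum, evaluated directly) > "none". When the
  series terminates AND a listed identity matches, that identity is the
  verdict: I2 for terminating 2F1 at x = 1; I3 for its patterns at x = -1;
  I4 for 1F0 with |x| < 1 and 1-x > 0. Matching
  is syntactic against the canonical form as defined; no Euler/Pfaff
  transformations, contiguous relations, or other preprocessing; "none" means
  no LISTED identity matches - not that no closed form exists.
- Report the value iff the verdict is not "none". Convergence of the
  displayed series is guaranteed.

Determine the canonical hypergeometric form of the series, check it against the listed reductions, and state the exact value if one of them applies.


With C = -10: the canonical form is 2F1(-\frac{3}{2}, \frac{3}{2}; 8; 1). Verdict (x = 1): Gauss's theorem I1 (half-integer case) applies (x = 1; upper {-\frac{3}{2}, \frac{3}{2}} half-integers, c = 8 in the evaluable pattern). Hence: \left(-\frac{16777216}{722007}\right) / \pi.

The tell: t_0 being -10, factor the ratio over Q (prefactor -10): negated roots = parameters.
Adjacent-term ratio: r(k) = 1 * (k-\frac{3}{2}) (k+\frac{3}{2}) / [(k+8) (k+1)] - rational in k. x = 1; t_0 = -10; negate the roots.


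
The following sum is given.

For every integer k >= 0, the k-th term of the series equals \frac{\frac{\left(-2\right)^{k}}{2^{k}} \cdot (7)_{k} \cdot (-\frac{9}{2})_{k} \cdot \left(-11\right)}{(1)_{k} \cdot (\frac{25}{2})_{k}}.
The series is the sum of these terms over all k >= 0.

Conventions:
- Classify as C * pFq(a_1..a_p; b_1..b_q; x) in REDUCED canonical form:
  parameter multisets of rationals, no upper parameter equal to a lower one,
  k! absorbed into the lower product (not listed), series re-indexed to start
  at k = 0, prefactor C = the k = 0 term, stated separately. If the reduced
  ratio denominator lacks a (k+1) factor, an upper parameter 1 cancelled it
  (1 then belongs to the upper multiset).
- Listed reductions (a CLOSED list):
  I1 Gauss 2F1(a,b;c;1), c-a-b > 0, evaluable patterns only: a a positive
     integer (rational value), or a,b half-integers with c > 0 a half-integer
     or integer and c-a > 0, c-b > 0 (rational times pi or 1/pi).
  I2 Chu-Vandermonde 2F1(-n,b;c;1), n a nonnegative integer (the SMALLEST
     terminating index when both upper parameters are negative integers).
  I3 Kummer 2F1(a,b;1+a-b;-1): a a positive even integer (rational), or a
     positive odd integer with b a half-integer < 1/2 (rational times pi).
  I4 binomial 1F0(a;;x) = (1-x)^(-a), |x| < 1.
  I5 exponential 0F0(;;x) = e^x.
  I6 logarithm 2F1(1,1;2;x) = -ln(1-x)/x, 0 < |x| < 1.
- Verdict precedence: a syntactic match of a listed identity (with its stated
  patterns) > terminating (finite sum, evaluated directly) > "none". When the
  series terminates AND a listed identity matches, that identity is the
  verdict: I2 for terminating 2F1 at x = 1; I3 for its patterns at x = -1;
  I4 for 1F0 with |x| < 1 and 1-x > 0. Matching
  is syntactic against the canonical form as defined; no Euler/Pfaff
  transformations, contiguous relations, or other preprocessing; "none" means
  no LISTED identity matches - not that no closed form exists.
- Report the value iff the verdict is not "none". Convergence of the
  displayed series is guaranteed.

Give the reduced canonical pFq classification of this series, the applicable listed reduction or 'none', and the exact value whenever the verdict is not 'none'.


Canonical form: C = -11 times 2F1 with upper {-\frac{9}{2}, 7}, lower {\frac{25}{2}}, x = -1. Verdict: Kummer's theorem (I3) matches (x = -1; c = \frac{25}{2} equals 1+a-b for upper {-\frac{9}{2}, 7}: listed pattern). Value: \left(-\frac{3681032355}{134217728}\right) \cdot \pi.

Structural cue: t_0 = -11 here, and the two k-th powers (C = -11) combine into one argument.
Step ratio: r(k) = -1 * (k-\frac{9}{2}) (k+7) / [(k+\frac{25}{2}) (k+1)] - rational; roots negated = parameters, x = -1, C = -11.


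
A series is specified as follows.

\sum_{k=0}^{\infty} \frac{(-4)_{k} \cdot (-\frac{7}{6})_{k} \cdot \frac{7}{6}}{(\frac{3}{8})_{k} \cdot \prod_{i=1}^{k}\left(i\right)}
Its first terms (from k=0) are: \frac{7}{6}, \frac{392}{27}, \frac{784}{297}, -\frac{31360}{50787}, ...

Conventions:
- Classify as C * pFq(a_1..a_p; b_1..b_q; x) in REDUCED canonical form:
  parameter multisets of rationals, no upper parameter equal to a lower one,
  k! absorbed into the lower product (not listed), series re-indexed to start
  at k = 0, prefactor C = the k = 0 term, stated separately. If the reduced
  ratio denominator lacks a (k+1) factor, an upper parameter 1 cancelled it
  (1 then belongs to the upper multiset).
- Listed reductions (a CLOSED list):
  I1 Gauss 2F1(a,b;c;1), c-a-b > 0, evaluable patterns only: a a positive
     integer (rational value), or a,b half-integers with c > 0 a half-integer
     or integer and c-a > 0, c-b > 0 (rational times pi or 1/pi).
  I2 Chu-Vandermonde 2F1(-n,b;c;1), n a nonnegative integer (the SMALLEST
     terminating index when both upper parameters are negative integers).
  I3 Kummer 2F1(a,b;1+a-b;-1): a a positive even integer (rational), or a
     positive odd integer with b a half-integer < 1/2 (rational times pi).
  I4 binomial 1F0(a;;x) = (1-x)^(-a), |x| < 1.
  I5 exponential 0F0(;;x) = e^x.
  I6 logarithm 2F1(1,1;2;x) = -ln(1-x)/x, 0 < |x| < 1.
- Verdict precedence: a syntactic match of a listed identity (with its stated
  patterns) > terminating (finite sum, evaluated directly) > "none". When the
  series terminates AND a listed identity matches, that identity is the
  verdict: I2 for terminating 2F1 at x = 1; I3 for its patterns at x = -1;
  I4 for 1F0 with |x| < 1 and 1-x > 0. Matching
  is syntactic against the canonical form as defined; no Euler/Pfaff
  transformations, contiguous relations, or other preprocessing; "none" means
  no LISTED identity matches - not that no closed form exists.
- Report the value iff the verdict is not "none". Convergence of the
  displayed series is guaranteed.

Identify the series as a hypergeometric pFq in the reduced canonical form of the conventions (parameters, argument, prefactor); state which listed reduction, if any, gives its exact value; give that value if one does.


Canonical form: C = \frac{7}{6} times 2F1 with upper {-4, -\frac{7}{6}}, lower {\frac{3}{8}}, x = 1. Verdict: the Chu-Vandermonde identity I2 applies (terminating 2F1 at x = 1 with n = 4, b = -7/6, c = \frac{3}{8}). Its exact value is \frac{146377735}{8227494}.

Key step: t_0 = \frac{7}{6} here, and the product of the first k integers (C = 7/6, x = 1) is k!.
Adjacent-term ratio: r(k) = 1 * (k-4) (k-\frac{7}{6}) / [(k+\frac{3}{8}) (k+1)] - poly over poly, x = 1 from leading terms; C = \frac{7}{6} at k = 0.


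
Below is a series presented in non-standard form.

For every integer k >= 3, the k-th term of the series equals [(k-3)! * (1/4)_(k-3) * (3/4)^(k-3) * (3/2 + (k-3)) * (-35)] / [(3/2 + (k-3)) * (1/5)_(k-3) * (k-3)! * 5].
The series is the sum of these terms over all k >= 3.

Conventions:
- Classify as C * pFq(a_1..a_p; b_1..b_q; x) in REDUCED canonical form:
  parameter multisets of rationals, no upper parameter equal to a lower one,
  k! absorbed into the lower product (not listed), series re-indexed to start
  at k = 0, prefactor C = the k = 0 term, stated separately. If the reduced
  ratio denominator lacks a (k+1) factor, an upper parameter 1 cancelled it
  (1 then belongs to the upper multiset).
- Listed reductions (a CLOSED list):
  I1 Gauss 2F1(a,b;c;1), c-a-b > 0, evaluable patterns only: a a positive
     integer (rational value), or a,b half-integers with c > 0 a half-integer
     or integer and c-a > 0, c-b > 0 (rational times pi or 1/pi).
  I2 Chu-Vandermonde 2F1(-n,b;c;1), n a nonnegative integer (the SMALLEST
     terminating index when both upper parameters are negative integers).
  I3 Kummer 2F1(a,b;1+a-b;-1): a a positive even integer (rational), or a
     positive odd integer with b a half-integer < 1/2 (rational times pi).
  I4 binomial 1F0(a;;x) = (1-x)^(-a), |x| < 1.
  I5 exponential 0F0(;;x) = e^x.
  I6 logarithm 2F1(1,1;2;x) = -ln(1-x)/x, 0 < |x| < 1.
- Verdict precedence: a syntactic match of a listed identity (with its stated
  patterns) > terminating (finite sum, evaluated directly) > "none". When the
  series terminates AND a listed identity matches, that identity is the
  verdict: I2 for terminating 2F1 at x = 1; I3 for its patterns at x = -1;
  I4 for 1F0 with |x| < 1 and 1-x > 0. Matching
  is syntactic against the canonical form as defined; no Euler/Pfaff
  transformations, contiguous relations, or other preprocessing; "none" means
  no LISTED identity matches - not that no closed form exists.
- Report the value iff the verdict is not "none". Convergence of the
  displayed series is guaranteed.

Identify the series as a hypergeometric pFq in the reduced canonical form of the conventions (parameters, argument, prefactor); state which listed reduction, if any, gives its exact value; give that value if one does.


Prefactor -7, argument 3/4: 2F1 with upper {1/4, 1} over lower {1/5}. Verdict: none here - no I1-I6 shape fits x = 3/4 with lower {1/5}.

First insight: t_0 being -7, the factor k + 3/2 cancels (top and bottom), leaving C = -7, x = 3/4.
Term ratio: r(k) = (3/4) * (k+1/4) (k+1) / [(k+1/5) (k+1)] - rational in k. x = (3/4); t_0 = -7; negate the roots.


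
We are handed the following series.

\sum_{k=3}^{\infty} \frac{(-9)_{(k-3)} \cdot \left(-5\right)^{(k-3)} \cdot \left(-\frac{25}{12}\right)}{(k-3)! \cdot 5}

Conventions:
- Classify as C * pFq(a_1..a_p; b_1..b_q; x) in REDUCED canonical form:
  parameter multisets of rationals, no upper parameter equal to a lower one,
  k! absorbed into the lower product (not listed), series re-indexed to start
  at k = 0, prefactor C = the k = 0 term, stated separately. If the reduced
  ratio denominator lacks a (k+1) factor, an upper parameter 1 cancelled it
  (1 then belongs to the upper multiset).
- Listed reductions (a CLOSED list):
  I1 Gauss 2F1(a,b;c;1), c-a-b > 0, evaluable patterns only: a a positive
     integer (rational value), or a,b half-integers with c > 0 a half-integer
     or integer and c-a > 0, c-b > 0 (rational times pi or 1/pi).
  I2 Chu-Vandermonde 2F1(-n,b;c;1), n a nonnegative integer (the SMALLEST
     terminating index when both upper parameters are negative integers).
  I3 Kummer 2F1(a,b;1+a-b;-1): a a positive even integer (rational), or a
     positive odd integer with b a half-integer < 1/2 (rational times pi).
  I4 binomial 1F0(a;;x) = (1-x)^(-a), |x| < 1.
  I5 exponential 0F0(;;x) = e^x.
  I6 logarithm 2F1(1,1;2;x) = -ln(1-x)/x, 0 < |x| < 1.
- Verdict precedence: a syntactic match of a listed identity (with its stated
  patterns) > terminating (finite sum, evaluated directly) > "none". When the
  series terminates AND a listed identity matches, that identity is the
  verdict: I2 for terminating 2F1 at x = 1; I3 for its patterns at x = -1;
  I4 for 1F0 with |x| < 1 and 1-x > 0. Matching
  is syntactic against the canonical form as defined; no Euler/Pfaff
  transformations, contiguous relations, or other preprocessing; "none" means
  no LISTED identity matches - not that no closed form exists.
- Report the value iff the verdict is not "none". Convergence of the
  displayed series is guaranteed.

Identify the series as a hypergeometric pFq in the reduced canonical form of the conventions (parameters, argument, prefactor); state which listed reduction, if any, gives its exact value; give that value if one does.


The series (x = -5) is 1F0: upper {-9}, lower {-}, prefactor -\frac{5}{12}. Verdict: terminating. (-9)_k vanishes past k = 9, leaving a 10-term sum, computed directly. Value: -4199040.

Key observation: from the first term -\frac{5}{12}: the constant factors (prefactor -5/12) combine into one prefactor.
Term ratio: r(k) = -5 * (k-9) / [(k+1)] ; factor over Q: parameters, x = -5, and C = -\frac{5}{12}.


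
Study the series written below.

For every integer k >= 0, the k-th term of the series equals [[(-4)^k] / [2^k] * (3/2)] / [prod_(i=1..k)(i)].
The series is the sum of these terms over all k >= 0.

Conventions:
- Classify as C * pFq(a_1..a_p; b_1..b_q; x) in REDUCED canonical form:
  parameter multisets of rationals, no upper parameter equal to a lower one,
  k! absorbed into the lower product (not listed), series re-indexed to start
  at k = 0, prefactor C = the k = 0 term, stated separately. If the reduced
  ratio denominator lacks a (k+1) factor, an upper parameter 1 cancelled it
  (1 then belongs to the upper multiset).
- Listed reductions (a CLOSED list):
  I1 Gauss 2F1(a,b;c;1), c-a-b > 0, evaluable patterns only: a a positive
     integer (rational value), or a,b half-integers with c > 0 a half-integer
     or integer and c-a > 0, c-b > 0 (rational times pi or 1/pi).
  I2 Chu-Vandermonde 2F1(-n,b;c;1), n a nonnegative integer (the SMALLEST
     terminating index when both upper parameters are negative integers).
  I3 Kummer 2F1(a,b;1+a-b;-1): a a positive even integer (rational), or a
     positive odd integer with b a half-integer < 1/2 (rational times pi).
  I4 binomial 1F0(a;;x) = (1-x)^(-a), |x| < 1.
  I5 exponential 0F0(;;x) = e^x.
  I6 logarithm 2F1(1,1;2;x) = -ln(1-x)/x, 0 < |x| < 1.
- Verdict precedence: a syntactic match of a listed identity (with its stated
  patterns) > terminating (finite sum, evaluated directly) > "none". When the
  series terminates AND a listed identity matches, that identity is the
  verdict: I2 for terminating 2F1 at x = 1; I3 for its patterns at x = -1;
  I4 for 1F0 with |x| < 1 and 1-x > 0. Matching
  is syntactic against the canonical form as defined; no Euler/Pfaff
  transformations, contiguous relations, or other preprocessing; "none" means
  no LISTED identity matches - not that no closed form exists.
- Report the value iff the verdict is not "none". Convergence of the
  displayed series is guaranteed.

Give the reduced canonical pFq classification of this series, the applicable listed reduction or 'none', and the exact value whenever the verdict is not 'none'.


Canonical form: C = 3/2 times 0F0 with upper {-}, lower {-}, x = -2. Verdict: the I5 exponential reduction matches (the 0F0 exponential series at x = -2). Hence: (3/2) * e^(-2).

First insight: with t_0 = 3/2, the two k-th powers (C = 3/2) combine into one argument.
Adjacent-term ratio: r(k) = (-2) * 1 / [(k+1)] - rational in k, leading ratio (-2); with t_0 = 3/2, classification follows.


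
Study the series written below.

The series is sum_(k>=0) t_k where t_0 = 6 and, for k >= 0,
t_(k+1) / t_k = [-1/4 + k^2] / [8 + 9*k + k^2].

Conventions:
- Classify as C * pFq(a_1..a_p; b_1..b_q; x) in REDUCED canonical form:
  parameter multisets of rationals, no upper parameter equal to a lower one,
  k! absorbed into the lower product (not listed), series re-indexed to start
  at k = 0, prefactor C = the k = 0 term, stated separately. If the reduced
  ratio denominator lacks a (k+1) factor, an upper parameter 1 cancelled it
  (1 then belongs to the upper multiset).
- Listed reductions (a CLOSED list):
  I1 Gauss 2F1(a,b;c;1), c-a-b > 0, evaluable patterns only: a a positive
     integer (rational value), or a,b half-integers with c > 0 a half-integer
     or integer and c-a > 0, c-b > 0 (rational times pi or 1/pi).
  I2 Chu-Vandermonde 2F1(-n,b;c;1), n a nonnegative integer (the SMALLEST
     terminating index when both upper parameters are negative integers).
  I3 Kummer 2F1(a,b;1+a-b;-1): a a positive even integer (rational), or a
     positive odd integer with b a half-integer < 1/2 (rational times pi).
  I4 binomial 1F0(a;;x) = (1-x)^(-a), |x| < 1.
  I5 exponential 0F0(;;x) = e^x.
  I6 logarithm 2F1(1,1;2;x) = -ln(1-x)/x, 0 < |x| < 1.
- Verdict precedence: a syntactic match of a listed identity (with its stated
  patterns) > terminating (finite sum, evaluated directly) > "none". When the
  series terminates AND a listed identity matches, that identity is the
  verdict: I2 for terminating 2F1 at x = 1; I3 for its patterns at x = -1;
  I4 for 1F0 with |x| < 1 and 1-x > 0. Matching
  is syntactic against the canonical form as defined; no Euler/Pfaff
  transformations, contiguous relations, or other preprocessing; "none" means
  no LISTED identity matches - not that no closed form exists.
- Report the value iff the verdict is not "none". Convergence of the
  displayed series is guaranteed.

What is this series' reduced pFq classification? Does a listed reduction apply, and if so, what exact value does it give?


At argument 1: a 2F1 with upper {-1/2, 1/2}, lower {8}, scaled by C = 6. Verdict: Gauss (I1, half-integer pattern) fires (x = 1; upper {-1/2, 1/2} half-integers, c = 8 in the evaluable pattern). Hence: (16777216/920205) / pi.

The tell: t_0 = 6 here, and the expanded ratio factors over Q; C = 6, roots give parameters.
Term ratio: r(k) = 1 * (k-1/2) (k+1/2) / [(k+8) (k+1)] ; factor over Q: parameters, x = 1, and C = 6.


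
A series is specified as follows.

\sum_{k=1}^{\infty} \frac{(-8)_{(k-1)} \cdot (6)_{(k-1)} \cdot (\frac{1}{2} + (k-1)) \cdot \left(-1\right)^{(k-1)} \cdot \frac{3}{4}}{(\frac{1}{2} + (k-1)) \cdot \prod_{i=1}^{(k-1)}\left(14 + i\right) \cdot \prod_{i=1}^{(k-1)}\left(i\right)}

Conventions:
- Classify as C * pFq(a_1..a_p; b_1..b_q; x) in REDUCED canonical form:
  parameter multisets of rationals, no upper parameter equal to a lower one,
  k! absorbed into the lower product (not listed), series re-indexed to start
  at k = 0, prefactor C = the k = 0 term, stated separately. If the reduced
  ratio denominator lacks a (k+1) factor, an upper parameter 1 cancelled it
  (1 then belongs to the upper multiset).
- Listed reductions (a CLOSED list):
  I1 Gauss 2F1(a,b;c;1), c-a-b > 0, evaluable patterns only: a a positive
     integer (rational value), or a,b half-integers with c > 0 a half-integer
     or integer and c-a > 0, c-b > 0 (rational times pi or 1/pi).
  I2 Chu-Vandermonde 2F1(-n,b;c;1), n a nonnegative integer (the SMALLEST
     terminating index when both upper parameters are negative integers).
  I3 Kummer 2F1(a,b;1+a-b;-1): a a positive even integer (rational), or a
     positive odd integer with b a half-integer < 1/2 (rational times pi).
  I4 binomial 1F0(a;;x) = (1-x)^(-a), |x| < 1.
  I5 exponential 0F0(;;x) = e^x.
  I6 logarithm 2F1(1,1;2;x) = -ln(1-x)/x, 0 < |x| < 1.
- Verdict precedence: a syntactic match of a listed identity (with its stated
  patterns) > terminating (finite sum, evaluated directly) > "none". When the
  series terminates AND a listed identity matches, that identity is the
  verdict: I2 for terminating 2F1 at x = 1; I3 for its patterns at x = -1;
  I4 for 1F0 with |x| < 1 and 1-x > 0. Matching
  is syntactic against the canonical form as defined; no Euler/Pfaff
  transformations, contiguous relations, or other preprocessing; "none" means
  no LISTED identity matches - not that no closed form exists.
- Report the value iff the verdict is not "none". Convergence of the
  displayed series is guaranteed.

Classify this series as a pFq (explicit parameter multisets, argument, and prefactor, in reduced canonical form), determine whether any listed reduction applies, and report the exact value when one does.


At argument -1: a 2F1 with upper {-8, 6}, lower {15}, scaled by C = \frac{3}{4}. Verdict (x = -1): Kummer's theorem (I3) applies (x = -1; c = 15 equals 1+a-b for upper {-8, 6}: listed pattern). Exact value: \frac{273}{20}.

Key step: with t_0 = \frac{3}{4}, k + 1/2 divides numerator and denominator alike; prefactor 3/4 after cancelling.
Consecutive-term ratio: r(k) = -1 * (k-8) (k+6) / [(k+15) (k+1)] - rational; roots negated = parameters, x = -1, C = \frac{3}{4}.


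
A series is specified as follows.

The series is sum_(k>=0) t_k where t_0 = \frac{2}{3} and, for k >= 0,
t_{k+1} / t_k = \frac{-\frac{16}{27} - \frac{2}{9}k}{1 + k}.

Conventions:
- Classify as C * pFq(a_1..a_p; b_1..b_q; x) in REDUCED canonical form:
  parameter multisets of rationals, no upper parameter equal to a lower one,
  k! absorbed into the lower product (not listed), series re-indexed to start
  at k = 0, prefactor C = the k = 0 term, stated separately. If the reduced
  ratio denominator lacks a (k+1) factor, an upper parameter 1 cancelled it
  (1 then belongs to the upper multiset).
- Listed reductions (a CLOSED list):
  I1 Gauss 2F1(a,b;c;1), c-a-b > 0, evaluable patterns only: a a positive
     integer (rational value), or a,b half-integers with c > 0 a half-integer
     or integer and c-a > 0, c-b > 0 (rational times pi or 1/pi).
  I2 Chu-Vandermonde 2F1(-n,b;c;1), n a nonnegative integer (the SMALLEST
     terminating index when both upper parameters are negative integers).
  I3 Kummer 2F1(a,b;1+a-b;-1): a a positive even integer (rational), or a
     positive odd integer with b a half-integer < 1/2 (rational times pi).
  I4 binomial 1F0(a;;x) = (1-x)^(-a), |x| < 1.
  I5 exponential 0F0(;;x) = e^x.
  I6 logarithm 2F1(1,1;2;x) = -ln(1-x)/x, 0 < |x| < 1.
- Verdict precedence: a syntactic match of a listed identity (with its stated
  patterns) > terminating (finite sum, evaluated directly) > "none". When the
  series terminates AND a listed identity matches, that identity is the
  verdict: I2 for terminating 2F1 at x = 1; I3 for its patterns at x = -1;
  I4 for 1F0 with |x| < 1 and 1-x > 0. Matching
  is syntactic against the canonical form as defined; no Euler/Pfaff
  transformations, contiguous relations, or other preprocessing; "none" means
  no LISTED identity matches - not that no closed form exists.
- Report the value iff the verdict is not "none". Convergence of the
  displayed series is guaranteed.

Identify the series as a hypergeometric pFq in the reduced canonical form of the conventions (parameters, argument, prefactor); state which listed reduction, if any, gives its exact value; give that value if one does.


Classification (C = \frac{2}{3}): 1F0 with upper {\frac{8}{3}}, lower {-}, argument x = -\frac{2}{9}. Verdict: this is the binomial series (I4) (the 1F0 binomial series: exponent -8/3, x = -\frac{2}{9}). Exact value: \frac{2}{3} \cdot \left(\frac{11}{9}\right)^{-\frac{8}{3}}.

The tell: t_0 = \frac{2}{3} here, and the expanded ratio factors over Q; C = 2/3, x = -2/9, roots give parameters.
Step ratio: r(k) = -\frac{2}{9} * (k+\frac{8}{3}) / [(k+1)] - rational in k, leading ratio -\frac{2}{9}; with t_0 = \frac{2}{3}, classification follows.
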